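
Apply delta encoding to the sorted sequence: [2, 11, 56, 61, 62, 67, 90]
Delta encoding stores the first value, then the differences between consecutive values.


First value: 2
Deltas:
  11 - 2 = 9
  56 - 11 = 45
  61 - 56 = 5
  62 - 61 = 1
  67 - 62 = 5
  90 - 67 = 23


Delta encoded: [2, 9, 45, 5, 1, 5, 23]


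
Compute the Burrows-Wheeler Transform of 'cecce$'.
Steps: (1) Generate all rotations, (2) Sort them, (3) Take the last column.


Rotations (sorted):
  0: $cecce -> last char: e
  1: cce$ce -> last char: e
  2: ce$cec -> last char: c
  3: cecce$ -> last char: $
  4: e$cecc -> last char: c
  5: ecce$c -> last char: c


BWT = eec$cc


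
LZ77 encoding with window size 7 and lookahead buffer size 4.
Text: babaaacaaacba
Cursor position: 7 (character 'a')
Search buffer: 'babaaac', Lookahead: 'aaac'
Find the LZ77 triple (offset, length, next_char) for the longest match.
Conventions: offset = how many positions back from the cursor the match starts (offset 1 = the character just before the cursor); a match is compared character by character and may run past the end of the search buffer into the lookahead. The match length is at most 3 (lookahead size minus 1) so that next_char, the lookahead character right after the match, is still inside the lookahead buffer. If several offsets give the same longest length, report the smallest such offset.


Try each offset into the search buffer:
  offset=1 (pos 6, char 'c'): match length 0
  offset=2 (pos 5, char 'a'): match length 1
  offset=3 (pos 4, char 'a'): match length 2
  offset=4 (pos 3, char 'a'): match length 3
  offset=5 (pos 2, char 'b'): match length 0
  offset=6 (pos 1, char 'a'): match length 1
  offset=7 (pos 0, char 'b'): match length 0
Longest match has length 3 at offset 4.
next_char = character at position 7 + 3 = 10 -> 'c'

Best match: offset=4, length=3 (matching 'aaa' starting at position 3)
LZ77 triple: (4, 3, 'c')


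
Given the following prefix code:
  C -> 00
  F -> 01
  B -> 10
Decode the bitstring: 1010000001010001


Decoding step by step:
Bits 10 -> B
Bits 10 -> B
Bits 00 -> C
Bits 00 -> C
Bits 01 -> F
Bits 01 -> F
Bits 00 -> C
Bits 01 -> F


Decoded message: BBCCFFCF


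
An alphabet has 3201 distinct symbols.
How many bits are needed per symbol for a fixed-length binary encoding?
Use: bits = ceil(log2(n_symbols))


log2(3201) = 11.6443
Bracket: 2^11 = 2048 < 3201 <= 2^12 = 4096
So ceil(log2(3201)) = 12

bits = ceil(log2(3201)) = ceil(11.6443) = 12 bits


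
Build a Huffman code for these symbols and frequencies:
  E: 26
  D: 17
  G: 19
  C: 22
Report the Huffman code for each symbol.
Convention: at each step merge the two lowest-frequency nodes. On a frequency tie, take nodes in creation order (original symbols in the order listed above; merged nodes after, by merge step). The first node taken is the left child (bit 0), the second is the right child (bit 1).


Huffman tree construction:
Step 1: Merge D(17) + G(19) = 36
Step 2: Merge C(22) + E(26) = 48
Step 3: Merge (D+G)(36) + (C+E)(48) = 84
Read each symbol's code off the tree from the root (left child = 0, right child = 1).

Codes:
  E: 11 (length 2)
  D: 00 (length 2)
  G: 01 (length 2)
  C: 10 (length 2)
Average code length: 168/84 = 2.0000 bits/symbol


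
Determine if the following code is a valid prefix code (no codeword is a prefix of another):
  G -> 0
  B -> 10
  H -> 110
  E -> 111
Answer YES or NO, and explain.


Checking each pair (does one codeword prefix another?):
  G='0' vs B='10': no prefix
  G='0' vs H='110': no prefix
  G='0' vs E='111': no prefix
  B='10' vs G='0': no prefix
  B='10' vs H='110': no prefix
  B='10' vs E='111': no prefix
  H='110' vs G='0': no prefix
  H='110' vs B='10': no prefix
  H='110' vs E='111': no prefix
  E='111' vs G='0': no prefix
  E='111' vs B='10': no prefix
  E='111' vs H='110': no prefix
No violation found over all pairs.

YES -- this is a valid prefix code. No codeword is a prefix of any other codeword.


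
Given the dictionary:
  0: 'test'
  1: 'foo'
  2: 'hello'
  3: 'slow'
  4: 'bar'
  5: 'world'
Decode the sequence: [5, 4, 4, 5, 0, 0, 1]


Look up each index in the dictionary:
  5 -> 'world'
  4 -> 'bar'
  4 -> 'bar'
  5 -> 'world'
  0 -> 'test'
  0 -> 'test'
  1 -> 'foo'

Decoded: "world bar bar world test test foo"


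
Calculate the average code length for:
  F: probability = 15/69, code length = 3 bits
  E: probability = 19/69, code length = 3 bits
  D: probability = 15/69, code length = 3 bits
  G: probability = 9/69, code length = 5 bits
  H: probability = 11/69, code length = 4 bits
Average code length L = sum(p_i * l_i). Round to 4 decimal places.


Weighted contributions p_i * l_i:
  F: (15/69) * 3 = 45/69
  E: (19/69) * 3 = 57/69
  D: (15/69) * 3 = 45/69
  G: (9/69) * 5 = 45/69
  H: (11/69) * 4 = 44/69
Sum = (45 + 57 + 45 + 45 + 44)/69 = 236/69

L = 236/69 = 3.4203 bits/symbol


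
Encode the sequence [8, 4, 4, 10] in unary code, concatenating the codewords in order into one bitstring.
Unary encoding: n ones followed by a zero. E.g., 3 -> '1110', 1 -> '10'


Encode each number as n ones followed by a terminating 0:
  8 -> 111111110 (9 bits)
  4 -> 11110 (5 bits)
  4 -> 11110 (5 bits)
  10 -> 11111111110 (11 bits)
Total length = 9 + 5 + 5 + 11 = 30 bits.

Unary([8, 4, 4, 10]) = 111111110111101111011111111110 (30 bits)


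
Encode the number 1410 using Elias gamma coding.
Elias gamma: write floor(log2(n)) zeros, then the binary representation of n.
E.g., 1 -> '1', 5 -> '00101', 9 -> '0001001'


num_bits = floor(log2(1410)) + 1 = 11
leading_zeros = num_bits - 1 = 10
binary(1410) = 10110000010

Elias gamma(1410) = '0000000000' + '10110000010' = 000000000010110000010 (21 bits)


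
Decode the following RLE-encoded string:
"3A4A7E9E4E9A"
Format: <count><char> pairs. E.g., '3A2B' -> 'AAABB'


Expanding each <count><char> pair:
  3A -> 'AAA'
  4A -> 'AAAA'
  7E -> 'EEEEEEE'
  9E -> 'EEEEEEEEE'
  4E -> 'EEEE'
  9A -> 'AAAAAAAAA'

Decoded = AAAAAAAEEEEEEEEEEEEEEEEEEEEAAAAAAAAA


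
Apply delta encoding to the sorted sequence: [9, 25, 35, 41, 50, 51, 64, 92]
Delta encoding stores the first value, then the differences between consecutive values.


First value: 9
Deltas:
  25 - 9 = 16
  35 - 25 = 10
  41 - 35 = 6
  50 - 41 = 9
  51 - 50 = 1
  64 - 51 = 13
  92 - 64 = 28


Delta encoded: [9, 16, 10, 6, 9, 1, 13, 28]


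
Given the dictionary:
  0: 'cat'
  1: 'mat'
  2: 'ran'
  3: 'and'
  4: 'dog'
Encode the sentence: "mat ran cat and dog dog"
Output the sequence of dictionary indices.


Look up each word in the dictionary:
  'mat' -> 1
  'ran' -> 2
  'cat' -> 0
  'and' -> 3
  'dog' -> 4
  'dog' -> 4

Encoded: [1, 2, 0, 3, 4, 4]


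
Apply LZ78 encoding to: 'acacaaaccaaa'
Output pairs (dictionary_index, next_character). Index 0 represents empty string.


LZ78 encoding steps:
Dictionary: {0: ''}
Step 1: w='' (idx 0), next='a' -> output (0, 'a'), add 'a' as idx 1
Step 2: w='' (idx 0), next='c' -> output (0, 'c'), add 'c' as idx 2
Step 3: w='a' (idx 1), next='c' -> output (1, 'c'), add 'ac' as idx 3
Step 4: w='a' (idx 1), next='a' -> output (1, 'a'), add 'aa' as idx 4
Step 5: w='ac' (idx 3), next='c' -> output (3, 'c'), add 'acc' as idx 5
Step 6: w='aa' (idx 4), next='a' -> output (4, 'a'), add 'aaa' as idx 6


Encoded: [(0, 'a'), (0, 'c'), (1, 'c'), (1, 'a'), (3, 'c'), (4, 'a')]


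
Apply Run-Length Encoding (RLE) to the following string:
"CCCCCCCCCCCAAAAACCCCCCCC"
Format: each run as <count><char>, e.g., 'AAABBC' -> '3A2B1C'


Scanning runs left to right:
  i=0: run of 'C' x 11 -> '11C'
  i=11: run of 'A' x 5 -> '5A'
  i=16: run of 'C' x 8 -> '8C'

RLE = 11C5A8C


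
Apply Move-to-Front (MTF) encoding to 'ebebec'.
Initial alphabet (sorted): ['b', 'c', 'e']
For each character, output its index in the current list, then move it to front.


MTF encoding:
'e': index 2 in ['b', 'c', 'e'] -> ['e', 'b', 'c']
'b': index 1 in ['e', 'b', 'c'] -> ['b', 'e', 'c']
'e': index 1 in ['b', 'e', 'c'] -> ['e', 'b', 'c']
'b': index 1 in ['e', 'b', 'c'] -> ['b', 'e', 'c']
'e': index 1 in ['b', 'e', 'c'] -> ['e', 'b', 'c']
'c': index 2 in ['e', 'b', 'c'] -> ['c', 'e', 'b']


Output: [2, 1, 1, 1, 1, 2]


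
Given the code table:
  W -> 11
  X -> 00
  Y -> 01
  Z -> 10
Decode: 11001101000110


Decoding:
11 -> W
00 -> X
11 -> W
01 -> Y
00 -> X
01 -> Y
10 -> Z


Result: WXWYXYZ


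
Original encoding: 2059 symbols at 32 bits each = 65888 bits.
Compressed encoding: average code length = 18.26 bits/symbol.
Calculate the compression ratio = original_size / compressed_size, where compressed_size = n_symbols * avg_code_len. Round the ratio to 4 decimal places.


original_size = n_symbols * orig_bits = 2059 * 32 = 65888 bits
compressed_size = n_symbols * avg_code_len = 2059 * 18.26 = 37597.34 bits
ratio = original_size / compressed_size = 65888 / 37597.34 = 1.7525

Compression ratio = 1.7525


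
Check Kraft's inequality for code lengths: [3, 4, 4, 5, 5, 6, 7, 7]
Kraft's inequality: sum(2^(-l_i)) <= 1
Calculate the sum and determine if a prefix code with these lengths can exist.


Sum = 2^(-3) + 2^(-4) + 2^(-4) + 2^(-5) + 2^(-5) + 2^(-6) + 2^(-7) + 2^(-7)
    = 0.125 + 0.0625 + 0.0625 + 0.03125 + 0.03125 + 0.015625 + 0.0078125 + 0.0078125
    = 44/128 = 0.34375
Since 0.34375 <= 1, Kraft's inequality IS satisfied.
A prefix code with these lengths CAN exist.

Kraft sum = 0.34375. Satisfied.


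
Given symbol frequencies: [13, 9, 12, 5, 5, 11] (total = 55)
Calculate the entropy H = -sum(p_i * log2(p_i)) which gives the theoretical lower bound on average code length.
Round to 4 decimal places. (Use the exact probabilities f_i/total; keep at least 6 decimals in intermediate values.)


Per-symbol terms -p_i * log2(p_i) with p_i = f_i/55:
  p = 13/55 = 0.236364: log2(p) = -2.080920, -p*log2(p) = 0.491854
  p = 9/55 = 0.163636: log2(p) = -2.611435, -p*log2(p) = 0.427326
  p = 12/55 = 0.218182: log2(p) = -2.196397, -p*log2(p) = 0.479214
  p = 5/55 = 0.090909: log2(p) = -3.459432, -p*log2(p) = 0.314494
  p = 5/55 = 0.090909: log2(p) = -3.459432, -p*log2(p) = 0.314494
  p = 11/55 = 0.200000: log2(p) = -2.321928, -p*log2(p) = 0.464386
H = 0.491854 + 0.427326 + 0.479214 + 0.314494 + 0.314494 + 0.464386 = 2.491768

H = 2.4918 bits/symbol


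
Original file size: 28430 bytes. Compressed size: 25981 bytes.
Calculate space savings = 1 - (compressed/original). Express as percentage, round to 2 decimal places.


ratio = compressed/original = 25981/28430 = 0.913859
savings = 1 - ratio = 1 - 0.913859 = 0.086141
as a percentage: 0.086141 * 100 = 8.61%

Space savings = 1 - 25981/28430 = 8.61%


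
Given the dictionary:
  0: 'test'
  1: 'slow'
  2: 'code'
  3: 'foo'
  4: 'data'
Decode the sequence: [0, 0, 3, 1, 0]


Look up each index in the dictionary:
  0 -> 'test'
  0 -> 'test'
  3 -> 'foo'
  1 -> 'slow'
  0 -> 'test'

Decoded: "test test foo slow test"


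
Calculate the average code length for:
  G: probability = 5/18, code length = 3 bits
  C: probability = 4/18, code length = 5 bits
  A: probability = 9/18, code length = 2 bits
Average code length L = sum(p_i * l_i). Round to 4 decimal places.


Weighted contributions p_i * l_i:
  G: (5/18) * 3 = 15/18
  C: (4/18) * 5 = 20/18
  A: (9/18) * 2 = 18/18
Sum = (15 + 20 + 18)/18 = 53/18

L = 53/18 = 2.9444 bits/symbol


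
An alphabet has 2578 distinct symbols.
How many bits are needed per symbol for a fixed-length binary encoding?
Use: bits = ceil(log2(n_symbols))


log2(2578) = 11.332
Bracket: 2^11 = 2048 < 2578 <= 2^12 = 4096
So ceil(log2(2578)) = 12

bits = ceil(log2(2578)) = ceil(11.332) = 12 bits


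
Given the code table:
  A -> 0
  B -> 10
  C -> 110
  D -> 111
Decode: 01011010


Decoding:
0 -> A
10 -> B
110 -> C
10 -> B


Result: ABCB


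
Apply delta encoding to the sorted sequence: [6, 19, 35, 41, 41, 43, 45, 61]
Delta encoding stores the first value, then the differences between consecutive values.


First value: 6
Deltas:
  19 - 6 = 13
  35 - 19 = 16
  41 - 35 = 6
  41 - 41 = 0
  43 - 41 = 2
  45 - 43 = 2
  61 - 45 = 16


Delta encoded: [6, 13, 16, 6, 0, 2, 2, 16]


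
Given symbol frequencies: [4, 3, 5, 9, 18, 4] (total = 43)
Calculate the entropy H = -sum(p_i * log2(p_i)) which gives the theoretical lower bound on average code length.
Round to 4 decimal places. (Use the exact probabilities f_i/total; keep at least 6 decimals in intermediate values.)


Per-symbol terms -p_i * log2(p_i) with p_i = f_i/43:
  p = 4/43 = 0.093023: log2(p) = -3.426265, -p*log2(p) = 0.318722
  p = 3/43 = 0.069767: log2(p) = -3.841302, -p*log2(p) = 0.267998
  p = 5/43 = 0.116279: log2(p) = -3.104337, -p*log2(p) = 0.360969
  p = 9/43 = 0.209302: log2(p) = -2.256340, -p*log2(p) = 0.472257
  p = 18/43 = 0.418605: log2(p) = -1.256340, -p*log2(p) = 0.525910
  p = 4/43 = 0.093023: log2(p) = -3.426265, -p*log2(p) = 0.318722
H = 0.318722 + 0.267998 + 0.360969 + 0.472257 + 0.525910 + 0.318722 = 2.264578

H = 2.2646 bits/symbol


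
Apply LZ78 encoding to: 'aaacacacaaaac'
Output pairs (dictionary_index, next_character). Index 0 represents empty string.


LZ78 encoding steps:
Dictionary: {0: ''}
Step 1: w='' (idx 0), next='a' -> output (0, 'a'), add 'a' as idx 1
Step 2: w='a' (idx 1), next='a' -> output (1, 'a'), add 'aa' as idx 2
Step 3: w='' (idx 0), next='c' -> output (0, 'c'), add 'c' as idx 3
Step 4: w='a' (idx 1), next='c' -> output (1, 'c'), add 'ac' as idx 4
Step 5: w='ac' (idx 4), next='a' -> output (4, 'a'), add 'aca' as idx 5
Step 6: w='aa' (idx 2), next='a' -> output (2, 'a'), add 'aaa' as idx 6
Step 7: w='c' (idx 3), end of input -> output (3, '')


Encoded: [(0, 'a'), (1, 'a'), (0, 'c'), (1, 'c'), (4, 'a'), (2, 'a'), (3, '')]


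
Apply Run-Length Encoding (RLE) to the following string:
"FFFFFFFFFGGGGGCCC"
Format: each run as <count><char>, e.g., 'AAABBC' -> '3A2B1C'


Scanning runs left to right:
  i=0: run of 'F' x 9 -> '9F'
  i=9: run of 'G' x 5 -> '5G'
  i=14: run of 'C' x 3 -> '3C'

RLE = 9F5G3C


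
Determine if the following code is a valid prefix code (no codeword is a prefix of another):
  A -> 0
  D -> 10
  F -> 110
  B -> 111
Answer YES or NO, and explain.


Checking each pair (does one codeword prefix another?):
  A='0' vs D='10': no prefix
  A='0' vs F='110': no prefix
  A='0' vs B='111': no prefix
  D='10' vs A='0': no prefix
  D='10' vs F='110': no prefix
  D='10' vs B='111': no prefix
  F='110' vs A='0': no prefix
  F='110' vs D='10': no prefix
  F='110' vs B='111': no prefix
  B='111' vs A='0': no prefix
  B='111' vs D='10': no prefix
  B='111' vs F='110': no prefix
No violation found over all pairs.

YES -- this is a valid prefix code. No codeword is a prefix of any other codeword.


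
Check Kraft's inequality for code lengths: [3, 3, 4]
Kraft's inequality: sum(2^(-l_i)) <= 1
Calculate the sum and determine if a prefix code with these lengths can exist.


Sum = 2^(-3) + 2^(-3) + 2^(-4)
    = 0.125 + 0.125 + 0.0625
    = 5/16 = 0.3125
Since 0.3125 <= 1, Kraft's inequality IS satisfied.
A prefix code with these lengths CAN exist.

Kraft sum = 0.3125. Satisfied.


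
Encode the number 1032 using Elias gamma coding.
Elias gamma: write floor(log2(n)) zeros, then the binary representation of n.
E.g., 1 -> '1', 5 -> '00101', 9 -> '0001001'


num_bits = floor(log2(1032)) + 1 = 11
leading_zeros = num_bits - 1 = 10
binary(1032) = 10000001000

Elias gamma(1032) = '0000000000' + '10000001000' = 000000000010000001000 (21 bits)


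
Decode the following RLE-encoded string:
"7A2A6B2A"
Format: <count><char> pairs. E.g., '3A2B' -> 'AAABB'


Expanding each <count><char> pair:
  7A -> 'AAAAAAA'
  2A -> 'AA'
  6B -> 'BBBBBB'
  2A -> 'AA'

Decoded = AAAAAAAAABBBBBBAA


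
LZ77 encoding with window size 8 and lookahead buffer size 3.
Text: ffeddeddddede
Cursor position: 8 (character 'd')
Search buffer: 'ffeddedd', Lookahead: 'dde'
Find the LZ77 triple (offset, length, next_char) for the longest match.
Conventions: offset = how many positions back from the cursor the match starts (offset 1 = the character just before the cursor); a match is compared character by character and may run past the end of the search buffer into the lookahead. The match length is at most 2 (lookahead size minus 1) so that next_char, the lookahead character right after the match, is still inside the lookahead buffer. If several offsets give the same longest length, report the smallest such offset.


Try each offset into the search buffer:
  offset=1 (pos 7, char 'd'): match length 2
  offset=2 (pos 6, char 'd'): match length 2
  offset=3 (pos 5, char 'e'): match length 0
  offset=4 (pos 4, char 'd'): match length 1
  offset=5 (pos 3, char 'd'): match length 2
  offset=6 (pos 2, char 'e'): match length 0
  offset=7 (pos 1, char 'f'): match length 0
  offset=8 (pos 0, char 'f'): match length 0
Longest match has length 2, found at offsets 1, 2, 5; take the smallest, offset 1.
next_char = character at position 8 + 2 = 10 -> 'e'

Best match: offset=1, length=2 (matching 'dd' starting at position 7)
LZ77 triple: (1, 2, 'e')


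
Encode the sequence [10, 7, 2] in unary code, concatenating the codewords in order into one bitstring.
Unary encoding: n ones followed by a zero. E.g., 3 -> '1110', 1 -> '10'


Encode each number as n ones followed by a terminating 0:
  10 -> 11111111110 (11 bits)
  7 -> 11111110 (8 bits)
  2 -> 110 (3 bits)
Total length = 11 + 8 + 3 = 22 bits.

Unary([10, 7, 2]) = 1111111111011111110110 (22 bits)


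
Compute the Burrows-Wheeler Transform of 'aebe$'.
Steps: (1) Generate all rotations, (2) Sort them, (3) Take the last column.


Rotations (sorted):
  0: $aebe -> last char: e
  1: aebe$ -> last char: $
  2: be$ae -> last char: e
  3: e$aeb -> last char: b
  4: ebe$a -> last char: a


BWT = e$eba


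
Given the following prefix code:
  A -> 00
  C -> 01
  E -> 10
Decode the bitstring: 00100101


Decoding step by step:
Bits 00 -> A
Bits 10 -> E
Bits 01 -> C
Bits 01 -> C


Decoded message: AECC


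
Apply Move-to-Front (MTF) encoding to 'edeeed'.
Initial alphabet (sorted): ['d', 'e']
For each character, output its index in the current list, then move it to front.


MTF encoding:
'e': index 1 in ['d', 'e'] -> ['e', 'd']
'd': index 1 in ['e', 'd'] -> ['d', 'e']
'e': index 1 in ['d', 'e'] -> ['e', 'd']
'e': index 0 in ['e', 'd'] -> ['e', 'd']
'e': index 0 in ['e', 'd'] -> ['e', 'd']
'd': index 1 in ['e', 'd'] -> ['d', 'e']


Output: [1, 1, 1, 0, 0, 1]


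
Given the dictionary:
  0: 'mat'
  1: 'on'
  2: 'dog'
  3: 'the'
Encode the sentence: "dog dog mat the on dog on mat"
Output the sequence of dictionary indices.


Look up each word in the dictionary:
  'dog' -> 2
  'dog' -> 2
  'mat' -> 0
  'the' -> 3
  'on' -> 1
  'dog' -> 2
  'on' -> 1
  'mat' -> 0

Encoded: [2, 2, 0, 3, 1, 2, 1, 0]


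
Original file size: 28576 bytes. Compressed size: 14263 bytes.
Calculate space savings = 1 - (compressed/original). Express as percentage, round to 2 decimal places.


ratio = compressed/original = 14263/28576 = 0.499125
savings = 1 - ratio = 1 - 0.499125 = 0.500875
as a percentage: 0.500875 * 100 = 50.09%

Space savings = 1 - 14263/28576 = 50.09%


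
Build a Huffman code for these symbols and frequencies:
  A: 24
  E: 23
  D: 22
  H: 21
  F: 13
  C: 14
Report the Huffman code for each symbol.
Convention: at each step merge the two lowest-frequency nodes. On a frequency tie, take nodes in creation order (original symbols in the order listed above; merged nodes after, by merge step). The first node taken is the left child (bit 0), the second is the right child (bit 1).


Huffman tree construction:
Step 1: Merge F(13) + C(14) = 27
Step 2: Merge H(21) + D(22) = 43
Step 3: Merge E(23) + A(24) = 47
Step 4: Merge (F+C)(27) + (H+D)(43) = 70
Step 5: Merge (E+A)(47) + ((F+C)+(H+D))(70) = 117
Read each symbol's code off the tree from the root (left child = 0, right child = 1).

Codes:
  A: 01 (length 2)
  E: 00 (length 2)
  D: 111 (length 3)
  H: 110 (length 3)
  F: 100 (length 3)
  C: 101 (length 3)
Average code length: 304/117 = 2.5983 bits/symbol


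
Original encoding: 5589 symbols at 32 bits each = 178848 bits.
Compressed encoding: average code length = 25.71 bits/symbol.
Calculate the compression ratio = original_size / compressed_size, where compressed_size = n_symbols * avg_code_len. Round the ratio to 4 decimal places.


original_size = n_symbols * orig_bits = 5589 * 32 = 178848 bits
compressed_size = n_symbols * avg_code_len = 5589 * 25.71 = 143693.19 bits
ratio = original_size / compressed_size = 178848 / 143693.19 = 1.2447

Compression ratio = 1.2447


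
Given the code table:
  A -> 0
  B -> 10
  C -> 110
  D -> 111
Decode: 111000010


Decoding:
111 -> D
0 -> A
0 -> A
0 -> A
0 -> A
10 -> B


Result: DAAAAB


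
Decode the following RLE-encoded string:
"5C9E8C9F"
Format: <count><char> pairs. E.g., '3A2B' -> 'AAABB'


Expanding each <count><char> pair:
  5C -> 'CCCCC'
  9E -> 'EEEEEEEEE'
  8C -> 'CCCCCCCC'
  9F -> 'FFFFFFFFF'

Decoded = CCCCCEEEEEEEEECCCCCCCCFFFFFFFFF


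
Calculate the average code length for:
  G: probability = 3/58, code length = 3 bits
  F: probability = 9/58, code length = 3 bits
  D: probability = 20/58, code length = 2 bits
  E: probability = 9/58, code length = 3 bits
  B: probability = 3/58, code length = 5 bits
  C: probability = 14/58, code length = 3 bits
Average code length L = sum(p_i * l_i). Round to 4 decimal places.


Weighted contributions p_i * l_i:
  G: (3/58) * 3 = 9/58
  F: (9/58) * 3 = 27/58
  D: (20/58) * 2 = 40/58
  E: (9/58) * 3 = 27/58
  B: (3/58) * 5 = 15/58
  C: (14/58) * 3 = 42/58
Sum = (9 + 27 + 40 + 27 + 15 + 42)/58 = 160/58

L = 160/58 = 2.7586 bits/symbol


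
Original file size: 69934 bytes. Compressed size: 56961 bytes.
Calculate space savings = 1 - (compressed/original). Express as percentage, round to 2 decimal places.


ratio = compressed/original = 56961/69934 = 0.814497
savings = 1 - ratio = 1 - 0.814497 = 0.185503
as a percentage: 0.185503 * 100 = 18.55%

Space savings = 1 - 56961/69934 = 18.55%


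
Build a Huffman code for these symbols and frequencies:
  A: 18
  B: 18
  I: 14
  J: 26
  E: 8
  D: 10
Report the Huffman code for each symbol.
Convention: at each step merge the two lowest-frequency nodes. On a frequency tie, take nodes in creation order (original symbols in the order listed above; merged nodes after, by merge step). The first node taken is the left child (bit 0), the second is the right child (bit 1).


Huffman tree construction:
Step 1: Merge E(8) + D(10) = 18
Step 2: Merge I(14) + A(18) = 32
Step 3: Merge B(18) + (E+D)(18) = 36
Step 4: Merge J(26) + (I+A)(32) = 58
Step 5: Merge (B+(E+D))(36) + (J+(I+A))(58) = 94
Read each symbol's code off the tree from the root (left child = 0, right child = 1).

Codes:
  A: 111 (length 3)
  B: 00 (length 2)
  I: 110 (length 3)
  J: 10 (length 2)
  E: 010 (length 3)
  D: 011 (length 3)
Average code length: 238/94 = 2.5319 bits/symbol


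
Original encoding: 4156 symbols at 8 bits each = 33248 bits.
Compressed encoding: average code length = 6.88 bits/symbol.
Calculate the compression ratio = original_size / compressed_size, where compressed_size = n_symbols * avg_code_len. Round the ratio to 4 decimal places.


original_size = n_symbols * orig_bits = 4156 * 8 = 33248 bits
compressed_size = n_symbols * avg_code_len = 4156 * 6.88 = 28593.28 bits
ratio = original_size / compressed_size = 33248 / 28593.28 = 1.1628

Compression ratio = 1.1628


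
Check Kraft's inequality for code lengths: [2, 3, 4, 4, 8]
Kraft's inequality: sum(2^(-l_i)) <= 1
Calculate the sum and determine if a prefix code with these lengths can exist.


Sum = 2^(-2) + 2^(-3) + 2^(-4) + 2^(-4) + 2^(-8)
    = 0.25 + 0.125 + 0.0625 + 0.0625 + 0.00390625
    = 129/256 = 0.50390625
Since 0.50390625 <= 1, Kraft's inequality IS satisfied.
A prefix code with these lengths CAN exist.

Kraft sum = 0.50390625. Satisfied.


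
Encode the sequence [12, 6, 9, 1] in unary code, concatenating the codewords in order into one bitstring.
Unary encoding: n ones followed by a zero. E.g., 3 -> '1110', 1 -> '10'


Encode each number as n ones followed by a terminating 0:
  12 -> 1111111111110 (13 bits)
  6 -> 1111110 (7 bits)
  9 -> 1111111110 (10 bits)
  1 -> 10 (2 bits)
Total length = 13 + 7 + 10 + 2 = 32 bits.

Unary([12, 6, 9, 1]) = 11111111111101111110111111111010 (32 bits)


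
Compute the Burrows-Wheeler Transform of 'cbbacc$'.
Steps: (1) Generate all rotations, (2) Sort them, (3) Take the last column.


Rotations (sorted):
  0: $cbbacc -> last char: c
  1: acc$cbb -> last char: b
  2: bacc$cb -> last char: b
  3: bbacc$c -> last char: c
  4: c$cbbac -> last char: c
  5: cbbacc$ -> last char: $
  6: cc$cbba -> last char: a


BWT = cbbcc$a


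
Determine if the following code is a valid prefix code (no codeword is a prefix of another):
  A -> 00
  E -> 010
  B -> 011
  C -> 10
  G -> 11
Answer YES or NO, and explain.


Checking each pair (does one codeword prefix another?):
  A='00' vs E='010': no prefix
  A='00' vs B='011': no prefix
  A='00' vs C='10': no prefix
  A='00' vs G='11': no prefix
  E='010' vs A='00': no prefix
  E='010' vs B='011': no prefix
  E='010' vs C='10': no prefix
  E='010' vs G='11': no prefix
  B='011' vs A='00': no prefix
  B='011' vs E='010': no prefix
  B='011' vs C='10': no prefix
  B='011' vs G='11': no prefix
  C='10' vs A='00': no prefix
  C='10' vs E='010': no prefix
  C='10' vs B='011': no prefix
  C='10' vs G='11': no prefix
  G='11' vs A='00': no prefix
  G='11' vs E='010': no prefix
  G='11' vs B='011': no prefix
  G='11' vs C='10': no prefix
No violation found over all pairs.

YES -- this is a valid prefix code. No codeword is a prefix of any other codeword.


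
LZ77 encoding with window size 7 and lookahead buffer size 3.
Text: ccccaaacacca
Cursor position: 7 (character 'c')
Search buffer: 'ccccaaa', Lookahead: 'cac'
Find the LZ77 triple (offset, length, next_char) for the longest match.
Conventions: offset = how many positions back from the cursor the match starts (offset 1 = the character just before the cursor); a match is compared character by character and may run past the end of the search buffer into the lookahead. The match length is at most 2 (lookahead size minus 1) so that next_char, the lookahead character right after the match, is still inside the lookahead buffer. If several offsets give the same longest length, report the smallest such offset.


Try each offset into the search buffer:
  offset=1 (pos 6, char 'a'): match length 0
  offset=2 (pos 5, char 'a'): match length 0
  offset=3 (pos 4, char 'a'): match length 0
  offset=4 (pos 3, char 'c'): match length 2
  offset=5 (pos 2, char 'c'): match length 1
  offset=6 (pos 1, char 'c'): match length 1
  offset=7 (pos 0, char 'c'): match length 1
Longest match has length 2 at offset 4.
next_char = character at position 7 + 2 = 9 -> 'c'

Best match: offset=4, length=2 (matching 'ca' starting at position 3)
LZ77 triple: (4, 2, 'c')


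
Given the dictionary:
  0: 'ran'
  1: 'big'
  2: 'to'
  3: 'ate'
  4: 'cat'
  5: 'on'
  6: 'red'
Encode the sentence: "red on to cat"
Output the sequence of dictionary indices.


Look up each word in the dictionary:
  'red' -> 6
  'on' -> 5
  'to' -> 2
  'cat' -> 4

Encoded: [6, 5, 2, 4]


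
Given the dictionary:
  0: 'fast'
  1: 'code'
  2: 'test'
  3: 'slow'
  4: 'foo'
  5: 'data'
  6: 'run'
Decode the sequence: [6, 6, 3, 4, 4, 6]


Look up each index in the dictionary:
  6 -> 'run'
  6 -> 'run'
  3 -> 'slow'
  4 -> 'foo'
  4 -> 'foo'
  6 -> 'run'

Decoded: "run run slow foo foo run"


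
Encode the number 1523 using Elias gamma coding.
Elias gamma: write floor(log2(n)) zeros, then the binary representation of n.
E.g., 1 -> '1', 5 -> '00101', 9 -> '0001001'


num_bits = floor(log2(1523)) + 1 = 11
leading_zeros = num_bits - 1 = 10
binary(1523) = 10111110011

Elias gamma(1523) = '0000000000' + '10111110011' = 000000000010111110011 (21 bits)


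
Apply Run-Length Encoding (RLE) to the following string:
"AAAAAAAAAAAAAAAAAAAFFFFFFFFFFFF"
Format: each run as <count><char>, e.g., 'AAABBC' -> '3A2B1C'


Scanning runs left to right:
  i=0: run of 'A' x 19 -> '19A'
  i=19: run of 'F' x 12 -> '12F'

RLE = 19A12F


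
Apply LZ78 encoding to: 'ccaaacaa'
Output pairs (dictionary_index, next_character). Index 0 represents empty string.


LZ78 encoding steps:
Dictionary: {0: ''}
Step 1: w='' (idx 0), next='c' -> output (0, 'c'), add 'c' as idx 1
Step 2: w='c' (idx 1), next='a' -> output (1, 'a'), add 'ca' as idx 2
Step 3: w='' (idx 0), next='a' -> output (0, 'a'), add 'a' as idx 3
Step 4: w='a' (idx 3), next='c' -> output (3, 'c'), add 'ac' as idx 4
Step 5: w='a' (idx 3), next='a' -> output (3, 'a'), add 'aa' as idx 5


Encoded: [(0, 'c'), (1, 'a'), (0, 'a'), (3, 'c'), (3, 'a')]


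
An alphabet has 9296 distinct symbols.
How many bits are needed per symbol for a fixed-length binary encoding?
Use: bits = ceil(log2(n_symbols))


log2(9296) = 13.1824
Bracket: 2^13 = 8192 < 9296 <= 2^14 = 16384
So ceil(log2(9296)) = 14

bits = ceil(log2(9296)) = ceil(13.1824) = 14 bits


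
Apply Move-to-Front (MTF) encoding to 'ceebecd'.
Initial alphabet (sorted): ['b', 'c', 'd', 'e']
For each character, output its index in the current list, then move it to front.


MTF encoding:
'c': index 1 in ['b', 'c', 'd', 'e'] -> ['c', 'b', 'd', 'e']
'e': index 3 in ['c', 'b', 'd', 'e'] -> ['e', 'c', 'b', 'd']
'e': index 0 in ['e', 'c', 'b', 'd'] -> ['e', 'c', 'b', 'd']
'b': index 2 in ['e', 'c', 'b', 'd'] -> ['b', 'e', 'c', 'd']
'e': index 1 in ['b', 'e', 'c', 'd'] -> ['e', 'b', 'c', 'd']
'c': index 2 in ['e', 'b', 'c', 'd'] -> ['c', 'e', 'b', 'd']
'd': index 3 in ['c', 'e', 'b', 'd'] -> ['d', 'c', 'e', 'b']


Output: [1, 3, 0, 2, 1, 2, 3]


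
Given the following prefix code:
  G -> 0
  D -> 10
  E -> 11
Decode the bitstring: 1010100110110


Decoding step by step:
Bits 10 -> D
Bits 10 -> D
Bits 10 -> D
Bits 0 -> G
Bits 11 -> E
Bits 0 -> G
Bits 11 -> E
Bits 0 -> G


Decoded message: DDDGEGEG


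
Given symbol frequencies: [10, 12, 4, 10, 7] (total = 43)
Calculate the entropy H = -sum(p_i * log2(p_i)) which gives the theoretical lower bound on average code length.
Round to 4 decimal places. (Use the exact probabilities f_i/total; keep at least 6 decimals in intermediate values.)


Per-symbol terms -p_i * log2(p_i) with p_i = f_i/43:
  p = 10/43 = 0.232558: log2(p) = -2.104337, -p*log2(p) = 0.489381
  p = 12/43 = 0.279070: log2(p) = -1.841302, -p*log2(p) = 0.513852
  p = 4/43 = 0.093023: log2(p) = -3.426265, -p*log2(p) = 0.318722
  p = 10/43 = 0.232558: log2(p) = -2.104337, -p*log2(p) = 0.489381
  p = 7/43 = 0.162791: log2(p) = -2.618910, -p*log2(p) = 0.426334
H = 0.489381 + 0.513852 + 0.318722 + 0.489381 + 0.426334 = 2.237670

H = 2.2377 bits/symbol


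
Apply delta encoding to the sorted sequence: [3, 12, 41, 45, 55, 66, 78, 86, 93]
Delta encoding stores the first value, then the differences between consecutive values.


First value: 3
Deltas:
  12 - 3 = 9
  41 - 12 = 29
  45 - 41 = 4
  55 - 45 = 10
  66 - 55 = 11
  78 - 66 = 12
  86 - 78 = 8
  93 - 86 = 7


Delta encoded: [3, 9, 29, 4, 10, 11, 12, 8, 7]


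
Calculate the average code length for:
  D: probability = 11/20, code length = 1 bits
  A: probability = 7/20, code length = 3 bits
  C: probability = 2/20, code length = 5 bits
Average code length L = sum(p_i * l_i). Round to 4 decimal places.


Weighted contributions p_i * l_i:
  D: (11/20) * 1 = 11/20
  A: (7/20) * 3 = 21/20
  C: (2/20) * 5 = 10/20
Sum = (11 + 21 + 10)/20 = 42/20

L = 42/20 = 2.1000 bits/symbol


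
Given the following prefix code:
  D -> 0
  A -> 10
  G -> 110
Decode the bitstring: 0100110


Decoding step by step:
Bits 0 -> D
Bits 10 -> A
Bits 0 -> D
Bits 110 -> G


Decoded message: DADG


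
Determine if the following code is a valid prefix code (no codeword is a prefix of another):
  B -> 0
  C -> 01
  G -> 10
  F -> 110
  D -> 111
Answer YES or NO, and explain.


Checking each pair (does one codeword prefix another?):
  B='0' vs C='01': prefix -- VIOLATION

NO -- this is NOT a valid prefix code. B (0) is a prefix of C (01).


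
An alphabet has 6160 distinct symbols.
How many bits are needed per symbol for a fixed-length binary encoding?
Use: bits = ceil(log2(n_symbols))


log2(6160) = 12.5887
Bracket: 2^12 = 4096 < 6160 <= 2^13 = 8192
So ceil(log2(6160)) = 13

bits = ceil(log2(6160)) = ceil(12.5887) = 13 bits


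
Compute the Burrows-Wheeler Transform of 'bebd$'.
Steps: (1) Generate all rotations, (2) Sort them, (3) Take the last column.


Rotations (sorted):
  0: $bebd -> last char: d
  1: bd$be -> last char: e
  2: bebd$ -> last char: $
  3: d$beb -> last char: b
  4: ebd$b -> last char: b


BWT = de$bb


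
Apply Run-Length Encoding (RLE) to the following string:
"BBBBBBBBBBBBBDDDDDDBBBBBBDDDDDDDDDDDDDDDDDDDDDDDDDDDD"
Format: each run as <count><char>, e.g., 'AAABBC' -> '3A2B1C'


Scanning runs left to right:
  i=0: run of 'B' x 13 -> '13B'
  i=13: run of 'D' x 6 -> '6D'
  i=19: run of 'B' x 6 -> '6B'
  i=25: run of 'D' x 28 -> '28D'

RLE = 13B6D6B28D


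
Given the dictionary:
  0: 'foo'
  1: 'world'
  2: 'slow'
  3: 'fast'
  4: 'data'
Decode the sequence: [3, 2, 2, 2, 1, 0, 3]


Look up each index in the dictionary:
  3 -> 'fast'
  2 -> 'slow'
  2 -> 'slow'
  2 -> 'slow'
  1 -> 'world'
  0 -> 'foo'
  3 -> 'fast'

Decoded: "fast slow slow slow world foo fast"


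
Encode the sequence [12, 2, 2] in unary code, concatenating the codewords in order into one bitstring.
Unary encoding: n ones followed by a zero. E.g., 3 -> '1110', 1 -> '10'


Encode each number as n ones followed by a terminating 0:
  12 -> 1111111111110 (13 bits)
  2 -> 110 (3 bits)
  2 -> 110 (3 bits)
Total length = 13 + 3 + 3 = 19 bits.

Unary([12, 2, 2]) = 1111111111110110110 (19 bits)


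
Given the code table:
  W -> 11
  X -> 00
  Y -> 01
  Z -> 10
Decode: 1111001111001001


Decoding:
11 -> W
11 -> W
00 -> X
11 -> W
11 -> W
00 -> X
10 -> Z
01 -> Y


Result: WWXWWXZY


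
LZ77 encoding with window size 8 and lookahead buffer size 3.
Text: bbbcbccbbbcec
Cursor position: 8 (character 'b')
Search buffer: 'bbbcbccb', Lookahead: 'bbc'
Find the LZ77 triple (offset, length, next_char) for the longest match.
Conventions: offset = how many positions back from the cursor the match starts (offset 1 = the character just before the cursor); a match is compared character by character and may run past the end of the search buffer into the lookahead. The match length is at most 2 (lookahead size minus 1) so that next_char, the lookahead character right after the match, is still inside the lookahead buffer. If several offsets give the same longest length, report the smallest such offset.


Try each offset into the search buffer:
  offset=1 (pos 7, char 'b'): match length 2
  offset=2 (pos 6, char 'c'): match length 0
  offset=3 (pos 5, char 'c'): match length 0
  offset=4 (pos 4, char 'b'): match length 1
  offset=5 (pos 3, char 'c'): match length 0
  offset=6 (pos 2, char 'b'): match length 1
  offset=7 (pos 1, char 'b'): match length 2
  offset=8 (pos 0, char 'b'): match length 2
Longest match has length 2, found at offsets 1, 7, 8; take the smallest, offset 1.
next_char = character at position 8 + 2 = 10 -> 'c'

Best match: offset=1, length=2 (matching 'bb' starting at position 7)
LZ77 triple: (1, 2, 'c')


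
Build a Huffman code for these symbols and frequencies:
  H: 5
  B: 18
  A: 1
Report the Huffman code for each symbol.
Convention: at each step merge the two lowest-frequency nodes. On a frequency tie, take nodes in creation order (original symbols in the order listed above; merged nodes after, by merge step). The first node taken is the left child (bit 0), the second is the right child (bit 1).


Huffman tree construction:
Step 1: Merge A(1) + H(5) = 6
Step 2: Merge (A+H)(6) + B(18) = 24
Read each symbol's code off the tree from the root (left child = 0, right child = 1).

Codes:
  H: 01 (length 2)
  B: 1 (length 1)
  A: 00 (length 2)
Average code length: 30/24 = 1.2500 bits/symbol


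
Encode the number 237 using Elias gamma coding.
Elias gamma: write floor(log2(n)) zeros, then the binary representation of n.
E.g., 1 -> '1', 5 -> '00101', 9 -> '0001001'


num_bits = floor(log2(237)) + 1 = 8
leading_zeros = num_bits - 1 = 7
binary(237) = 11101101

Elias gamma(237) = '0000000' + '11101101' = 000000011101101 (15 bits)


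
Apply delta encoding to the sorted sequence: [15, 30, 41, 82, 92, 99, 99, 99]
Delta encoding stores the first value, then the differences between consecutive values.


First value: 15
Deltas:
  30 - 15 = 15
  41 - 30 = 11
  82 - 41 = 41
  92 - 82 = 10
  99 - 92 = 7
  99 - 99 = 0
  99 - 99 = 0


Delta encoded: [15, 15, 11, 41, 10, 7, 0, 0]


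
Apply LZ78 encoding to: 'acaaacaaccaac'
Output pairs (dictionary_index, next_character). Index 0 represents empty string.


LZ78 encoding steps:
Dictionary: {0: ''}
Step 1: w='' (idx 0), next='a' -> output (0, 'a'), add 'a' as idx 1
Step 2: w='' (idx 0), next='c' -> output (0, 'c'), add 'c' as idx 2
Step 3: w='a' (idx 1), next='a' -> output (1, 'a'), add 'aa' as idx 3
Step 4: w='a' (idx 1), next='c' -> output (1, 'c'), add 'ac' as idx 4
Step 5: w='aa' (idx 3), next='c' -> output (3, 'c'), add 'aac' as idx 5
Step 6: w='c' (idx 2), next='a' -> output (2, 'a'), add 'ca' as idx 6
Step 7: w='ac' (idx 4), end of input -> output (4, '')


Encoded: [(0, 'a'), (0, 'c'), (1, 'a'), (1, 'c'), (3, 'c'), (2, 'a'), (4, '')]


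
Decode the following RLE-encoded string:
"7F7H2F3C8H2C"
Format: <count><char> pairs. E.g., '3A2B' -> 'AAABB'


Expanding each <count><char> pair:
  7F -> 'FFFFFFF'
  7H -> 'HHHHHHH'
  2F -> 'FF'
  3C -> 'CCC'
  8H -> 'HHHHHHHH'
  2C -> 'CC'

Decoded = FFFFFFFHHHHHHHFFCCCHHHHHHHHCC


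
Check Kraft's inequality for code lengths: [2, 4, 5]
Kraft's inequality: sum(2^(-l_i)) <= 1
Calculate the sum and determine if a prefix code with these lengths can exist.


Sum = 2^(-2) + 2^(-4) + 2^(-5)
    = 0.25 + 0.0625 + 0.03125
    = 11/32 = 0.34375
Since 0.34375 <= 1, Kraft's inequality IS satisfied.
A prefix code with these lengths CAN exist.

Kraft sum = 0.34375. Satisfied.


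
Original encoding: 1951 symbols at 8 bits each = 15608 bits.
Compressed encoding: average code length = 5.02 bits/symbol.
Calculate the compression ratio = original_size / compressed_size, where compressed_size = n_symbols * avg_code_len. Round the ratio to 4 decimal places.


original_size = n_symbols * orig_bits = 1951 * 8 = 15608 bits
compressed_size = n_symbols * avg_code_len = 1951 * 5.02 = 9794.02 bits
ratio = original_size / compressed_size = 15608 / 9794.02 = 1.5936

Compression ratio = 1.5936


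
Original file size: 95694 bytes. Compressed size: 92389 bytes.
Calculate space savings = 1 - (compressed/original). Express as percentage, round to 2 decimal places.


ratio = compressed/original = 92389/95694 = 0.965463
savings = 1 - ratio = 1 - 0.965463 = 0.034537
as a percentage: 0.034537 * 100 = 3.45%

Space savings = 1 - 92389/95694 = 3.45%


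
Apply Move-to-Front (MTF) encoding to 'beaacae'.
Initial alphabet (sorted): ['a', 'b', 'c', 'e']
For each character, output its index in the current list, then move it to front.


MTF encoding:
'b': index 1 in ['a', 'b', 'c', 'e'] -> ['b', 'a', 'c', 'e']
'e': index 3 in ['b', 'a', 'c', 'e'] -> ['e', 'b', 'a', 'c']
'a': index 2 in ['e', 'b', 'a', 'c'] -> ['a', 'e', 'b', 'c']
'a': index 0 in ['a', 'e', 'b', 'c'] -> ['a', 'e', 'b', 'c']
'c': index 3 in ['a', 'e', 'b', 'c'] -> ['c', 'a', 'e', 'b']
'a': index 1 in ['c', 'a', 'e', 'b'] -> ['a', 'c', 'e', 'b']
'e': index 2 in ['a', 'c', 'e', 'b'] -> ['e', 'a', 'c', 'b']


Output: [1, 3, 2, 0, 3, 1, 2]


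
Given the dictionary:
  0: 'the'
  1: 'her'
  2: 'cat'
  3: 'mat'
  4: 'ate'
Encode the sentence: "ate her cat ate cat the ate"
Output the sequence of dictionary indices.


Look up each word in the dictionary:
  'ate' -> 4
  'her' -> 1
  'cat' -> 2
  'ate' -> 4
  'cat' -> 2
  'the' -> 0
  'ate' -> 4

Encoded: [4, 1, 2, 4, 2, 0, 4]


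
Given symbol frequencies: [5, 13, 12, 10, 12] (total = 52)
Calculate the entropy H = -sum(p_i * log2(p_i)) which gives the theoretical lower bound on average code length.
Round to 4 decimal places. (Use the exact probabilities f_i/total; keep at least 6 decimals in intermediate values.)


Per-symbol terms -p_i * log2(p_i) with p_i = f_i/52:
  p = 5/52 = 0.096154: log2(p) = -3.378512, -p*log2(p) = 0.324857
  p = 13/52 = 0.250000: log2(p) = -2.000000, -p*log2(p) = 0.500000
  p = 12/52 = 0.230769: log2(p) = -2.115477, -p*log2(p) = 0.488187
  p = 10/52 = 0.192308: log2(p) = -2.378512, -p*log2(p) = 0.457406
  p = 12/52 = 0.230769: log2(p) = -2.115477, -p*log2(p) = 0.488187
H = 0.324857 + 0.500000 + 0.488187 + 0.457406 + 0.488187 = 2.258637

H = 2.2586 bits/symbol
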